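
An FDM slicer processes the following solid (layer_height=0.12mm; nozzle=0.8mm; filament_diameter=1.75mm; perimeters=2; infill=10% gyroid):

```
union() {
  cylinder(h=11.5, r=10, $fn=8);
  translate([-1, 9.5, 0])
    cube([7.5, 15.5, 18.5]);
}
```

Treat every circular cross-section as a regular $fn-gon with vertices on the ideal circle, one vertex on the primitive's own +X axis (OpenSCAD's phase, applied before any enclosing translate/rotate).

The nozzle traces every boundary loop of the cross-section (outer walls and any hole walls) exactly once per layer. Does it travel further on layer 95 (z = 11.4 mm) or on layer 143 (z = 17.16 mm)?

layer 95 (z = 11.4 mm)

Layer 95 (z = 11.4): the cylinder: section is a regular 8-gon, circumradius r=10 (perimeter = 2·8·10.000·sin(180°/8) = 61.23 mm); the 7.5×15.5 cube at (-1, 9.5) contributes its full rectangle (perimeter 46.00 mm); Combining (union): the regions partially overlap (shared area 0.59 mm²), so the edge portions inside another operand are dropped and the merged outline is re-measured after clipping — boundary = 102.55 mm. So its perimeter = 102.55 mm. Layer 143 (z = 17.16): the cylinder is not intersected at this z (z outside [0, 11.5]); the 7.5×15.5 cube at (-1, 9.5) contributes its full rectangle (perimeter 46.00 mm); Taking the union: only the 7.5×15.5 cube at (-1, 9.5) is present, so the union is just that shape — boundary = 46.00 mm. So its perimeter = 46.00 mm. Layer 95 is larger (102.55 vs 46.00 mm).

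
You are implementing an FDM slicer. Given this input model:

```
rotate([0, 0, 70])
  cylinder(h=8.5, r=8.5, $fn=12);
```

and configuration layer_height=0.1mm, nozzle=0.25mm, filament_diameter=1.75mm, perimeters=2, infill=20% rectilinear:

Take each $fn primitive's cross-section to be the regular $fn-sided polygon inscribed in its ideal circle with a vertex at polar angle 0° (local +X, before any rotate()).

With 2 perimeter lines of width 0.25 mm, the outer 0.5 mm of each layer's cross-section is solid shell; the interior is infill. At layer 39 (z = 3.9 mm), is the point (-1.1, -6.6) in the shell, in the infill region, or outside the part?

At z = 3.9 mm: the cylinder: section is a regular 12-gon, circumradius r=8.5; (whole slice rotated 70° about Z — lengths, areas and connectivity unchanged). Overall, the cross-section is a single solid region. Undo the 70° rotation: the query point maps to (-6.578, -1.224) in the un-rotated model frame. The nearest boundary edge runs (-8.50, 0.00)→(-7.36, -4.25); distance from the point to it = 1.54 mm. The point is inside the cross-section and 1.54 mm from the nearest boundary — more than the 0.5 mm shell width (2 × 0.25), so it's in the infill interior.

infill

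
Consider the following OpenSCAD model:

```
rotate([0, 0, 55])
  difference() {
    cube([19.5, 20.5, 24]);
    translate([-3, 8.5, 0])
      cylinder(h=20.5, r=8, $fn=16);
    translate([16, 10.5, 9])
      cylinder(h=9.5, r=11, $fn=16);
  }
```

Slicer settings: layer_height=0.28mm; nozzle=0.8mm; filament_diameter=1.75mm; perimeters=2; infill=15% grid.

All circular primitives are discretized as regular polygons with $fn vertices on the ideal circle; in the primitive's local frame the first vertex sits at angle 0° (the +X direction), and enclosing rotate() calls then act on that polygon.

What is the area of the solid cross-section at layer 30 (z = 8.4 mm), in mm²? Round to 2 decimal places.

347.99 mm²

At z = 8.4 mm: the cube is present — its section is the full 19.5×20.5 rectangle (area 399.75 mm²); the r=8 cylinder at (-3, 8.5) gives a regular 16-gon of circumradius 8 (constant along its height) (area = (16/2)·8.000²·sin(360°/16) = 195.93 mm²); the cylinder at (16, 10.5) is absent (z outside [9, 18.5]); Taking the first minus the rest: starting from the 19.5×20.5 cube (399.75 mm²), the r=8 cylinder at (-3, 8.5) partially overlaps it — only the 51.76 mm² overlap (of its 195.93 mm²) is removed, clipping the outline — area = 347.99 mm²; (rotated 55° about Z; rotation is an isometry so areas/perimeters/island counts are preserved). Overall, the cross-section is a single solid region. Net area = 347.99 mm².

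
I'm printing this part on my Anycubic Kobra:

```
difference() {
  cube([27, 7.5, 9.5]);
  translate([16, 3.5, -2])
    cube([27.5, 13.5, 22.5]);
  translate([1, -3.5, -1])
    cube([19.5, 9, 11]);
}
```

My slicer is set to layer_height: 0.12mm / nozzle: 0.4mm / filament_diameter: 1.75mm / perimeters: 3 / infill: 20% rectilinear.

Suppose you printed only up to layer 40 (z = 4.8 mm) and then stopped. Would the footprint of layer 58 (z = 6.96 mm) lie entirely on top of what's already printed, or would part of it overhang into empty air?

Compare the two slices. At z = 4.8: the cube is present — its section is the full 27×7.5 rectangle (area 202.50 mm²); the 27.5×13.5 cube at (16, 3.5) contributes its full rectangle (area 371.25 mm²); the cube at (1, -3.5) is present — its section is the full 19.5×9 rectangle (area 175.50 mm²); After the difference (first − rest): starting from the 27×7.5 cube (202.50 mm²), the 27.5×13.5 cube at (16, 3.5) partially overlaps it — only the 44.00 mm² overlap (of its 371.25 mm²) is removed, clipping the outline; the 19.5×9 cube at (1, -3.5) partially overlaps it — only the 98.25 mm² overlap (of its 175.50 mm²) is removed, clipping the outline — area = 60.25 mm². At z = 6.96: the 27×7.5 cube contributes its full rectangle (area 202.50 mm²); the cube at (16, 3.5) (footprint 27.5×13.5) is included at this height (area 371.25 mm²); the cube at (1, -3.5) is present — its section is the full 19.5×9 rectangle (area 175.50 mm²); Subtracting the remaining from the first: starting from the 27×7.5 cube (202.50 mm²), the 27.5×13.5 cube at (16, 3.5) partially overlaps it — only the 44.00 mm² overlap (of its 371.25 mm²) is removed, clipping the outline; the 19.5×9 cube at (1, -3.5) partially overlaps it — only the 98.25 mm² overlap (of its 175.50 mm²) is removed, clipping the outline — area = 60.25 mm². Checking containment: the cross-section at z = 6.96 is a subset of the cross-section at z = 4.8.

entirely on top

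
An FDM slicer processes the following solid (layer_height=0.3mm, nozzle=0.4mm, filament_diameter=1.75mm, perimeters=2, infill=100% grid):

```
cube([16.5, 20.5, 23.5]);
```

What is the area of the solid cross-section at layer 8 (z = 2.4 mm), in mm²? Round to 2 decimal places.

338.25 mm²

At z = 2.4 mm: the cube (footprint 16.5×20.5) is included at this height (area 338.25 mm²). Overall, the cross-section is a single solid region. Net area = 338.25 mm².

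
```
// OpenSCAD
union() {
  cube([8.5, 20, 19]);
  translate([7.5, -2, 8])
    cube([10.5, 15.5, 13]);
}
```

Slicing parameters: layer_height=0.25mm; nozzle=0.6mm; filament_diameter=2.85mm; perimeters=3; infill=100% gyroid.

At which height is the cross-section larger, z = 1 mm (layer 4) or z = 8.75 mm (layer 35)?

Layer 4 (z = 1): the 8.5×20 cube contributes its full rectangle (area 170.00 mm²); the cube at (7.5, -2) is not intersected at this z (z outside [8, 21]); Combining (union): only the 8.5×20 cube is present, so the union is just that shape — area = 170.00 mm². So its area = 170.00 mm². Layer 35 (z = 8.75): the cube (footprint 8.5×20) is included at this height (area 170.00 mm²); the cube at (7.5, -2) (footprint 10.5×15.5) is included at this height (area 162.75 mm²); Combining (union): the regions partially overlap — summed areas 332.75 mm² minus the doubly-counted overlap 13.50 mm² gives 319.25 mm² — area = 319.25 mm². So its area = 319.25 mm². Layer 35 is larger (319.25 vs 170.00 mm²).

layer 35 (z = 8.75 mm)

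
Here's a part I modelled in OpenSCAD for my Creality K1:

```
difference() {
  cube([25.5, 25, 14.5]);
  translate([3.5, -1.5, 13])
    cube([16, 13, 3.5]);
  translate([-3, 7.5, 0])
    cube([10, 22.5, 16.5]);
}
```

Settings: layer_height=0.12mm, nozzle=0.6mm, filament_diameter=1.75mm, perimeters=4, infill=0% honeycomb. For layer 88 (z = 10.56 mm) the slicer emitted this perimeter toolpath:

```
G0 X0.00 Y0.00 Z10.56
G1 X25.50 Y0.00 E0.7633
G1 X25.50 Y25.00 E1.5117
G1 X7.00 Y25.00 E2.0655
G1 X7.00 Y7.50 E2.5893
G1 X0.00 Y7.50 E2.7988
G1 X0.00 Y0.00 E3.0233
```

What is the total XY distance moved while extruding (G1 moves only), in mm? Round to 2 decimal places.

Sum the Euclidean lengths of each G1 segment: total = 101.00 mm.

101.00 mm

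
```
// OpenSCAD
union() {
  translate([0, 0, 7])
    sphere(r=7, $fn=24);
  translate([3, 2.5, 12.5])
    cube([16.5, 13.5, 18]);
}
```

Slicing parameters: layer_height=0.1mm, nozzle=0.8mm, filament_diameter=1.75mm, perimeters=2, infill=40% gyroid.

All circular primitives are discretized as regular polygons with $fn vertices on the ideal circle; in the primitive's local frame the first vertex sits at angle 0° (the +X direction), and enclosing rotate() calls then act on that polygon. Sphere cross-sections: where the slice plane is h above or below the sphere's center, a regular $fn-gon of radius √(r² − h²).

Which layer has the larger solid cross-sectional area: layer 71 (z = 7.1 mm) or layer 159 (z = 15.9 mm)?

Layer 71 (z = 7.1): the r=7 sphere slices to a regular 24-gon of circumradius 6.999 (√(r²−h²) with h=0.1 from center) (area = (24/2)·6.999²·sin(360°/24) = 152.15 mm²); the cube at (3, 2.5) is absent (z outside [12.5, 30.5]); Taking the union: only the r=7 sphere is present, so the union is just that shape — area = 152.15 mm². So its area = 152.15 mm². Layer 159 (z = 15.9): the sphere is not intersected at this z (|z−center|=8.900 > r=7); the cube at (3, 2.5) (footprint 16.5×13.5) is included at this height (area 222.75 mm²); Taking the union: only the 16.5×13.5 cube at (3, 2.5) is present, so the union is just that shape — area = 222.75 mm². So its area = 222.75 mm². Layer 159 is larger (222.75 vs 152.15 mm²).

layer 159 (z = 15.9 mm)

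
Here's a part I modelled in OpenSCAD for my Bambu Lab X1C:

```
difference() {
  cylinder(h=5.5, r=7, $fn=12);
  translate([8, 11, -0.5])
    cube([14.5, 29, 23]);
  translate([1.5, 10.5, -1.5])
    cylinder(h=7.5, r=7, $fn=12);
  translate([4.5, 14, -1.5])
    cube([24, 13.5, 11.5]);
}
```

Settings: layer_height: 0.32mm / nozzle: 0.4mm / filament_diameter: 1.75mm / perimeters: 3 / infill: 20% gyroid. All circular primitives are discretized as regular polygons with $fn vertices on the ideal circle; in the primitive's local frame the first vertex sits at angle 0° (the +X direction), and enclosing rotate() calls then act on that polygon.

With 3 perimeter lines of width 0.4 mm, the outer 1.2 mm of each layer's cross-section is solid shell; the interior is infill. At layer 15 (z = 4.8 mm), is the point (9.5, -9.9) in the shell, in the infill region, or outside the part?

At z = 4.8 mm: the cylinder: section is a regular 12-gon, circumradius r=7; the 14.5×29 cube at (8, 11) contributes its full rectangle; the cylinder at (1.5, 10.5): section is a regular 12-gon, circumradius r=7; the cube at (4.5, 14) is present — its section is the full 24×13.5 rectangle; Taking the first minus the rest: starting from the r=7 cylinder, the 14.5×29 cube at (8, 11) misses the remaining region (no effect); the r=7 cylinder at (1.5, 10.5) partially overlaps it — only the 18.13 mm² overlap (of its 147.00 mm²) is removed, clipping the outline; the 24×13.5 cube at (4.5, 14) misses the remaining region (no effect) — 1 connected region. Overall, the cross-section is a single solid region. The nearest boundary edge runs (6.06, -3.50)→(3.50, -6.06); distance from the point to it = 6.96 mm. The point is not inside any of the regions above, so it lies outside the cross-section (6.96 mm from the nearest boundary).

outside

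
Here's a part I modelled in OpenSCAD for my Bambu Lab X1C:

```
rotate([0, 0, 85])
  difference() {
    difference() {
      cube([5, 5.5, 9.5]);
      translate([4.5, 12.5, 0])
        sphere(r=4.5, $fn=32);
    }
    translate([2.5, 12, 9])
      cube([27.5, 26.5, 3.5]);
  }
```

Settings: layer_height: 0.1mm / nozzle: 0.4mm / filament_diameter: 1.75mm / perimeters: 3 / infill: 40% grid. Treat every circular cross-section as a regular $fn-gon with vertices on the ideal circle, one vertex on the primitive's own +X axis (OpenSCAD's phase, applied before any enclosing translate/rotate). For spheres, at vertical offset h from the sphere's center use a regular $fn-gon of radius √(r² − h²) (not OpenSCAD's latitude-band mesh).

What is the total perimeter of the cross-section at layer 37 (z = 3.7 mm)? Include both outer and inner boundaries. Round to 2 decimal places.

At z = 3.7 mm: the cube (footprint 5×5.5) is included at this height (perimeter 21.00 mm); the sphere at (4.5, 12.5): section is a regular 32-gon, circumradius = √(r²−h²) = √(4.5²−3.7²) = 2.561 (perimeter = 2·32·2.561·sin(180°/32) = 16.07 mm); Subtracting the remaining from the first: starting from the 5×5.5 cube, the r=4.5 sphere at (4.5, 12.5) misses the remaining region (no effect) — boundary = 21.00 mm; the cube at (2.5, 12) is absent (z outside [9, 12.5]); Taking the first minus the rest: none of the subtracted shapes is present at this height, so the result so far is unchanged — boundary = 21.00 mm; (rotated 85° about Z; rotation is an isometry so areas/perimeters/island counts are preserved). Overall, the cross-section is a single solid region. Total boundary length (outer) = 21.00 mm.

21.00 mm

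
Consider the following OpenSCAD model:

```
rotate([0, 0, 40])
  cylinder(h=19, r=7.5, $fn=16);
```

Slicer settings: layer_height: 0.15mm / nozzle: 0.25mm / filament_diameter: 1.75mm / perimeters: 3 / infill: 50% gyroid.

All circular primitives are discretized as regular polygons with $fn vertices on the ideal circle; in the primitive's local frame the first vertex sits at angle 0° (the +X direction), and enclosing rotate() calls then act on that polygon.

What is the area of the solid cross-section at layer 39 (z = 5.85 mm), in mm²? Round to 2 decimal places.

172.21 mm²

At z = 5.85 mm: the r=7.5 cylinder contributes a regular 16-gon of circumradius 7.5 (area = (16/2)·7.500²·sin(360°/16) = 172.21 mm²); (rotated 40° about Z; rotation is an isometry so areas/perimeters/island counts are preserved). Overall, the cross-section is a single solid region. Net area = 172.21 mm².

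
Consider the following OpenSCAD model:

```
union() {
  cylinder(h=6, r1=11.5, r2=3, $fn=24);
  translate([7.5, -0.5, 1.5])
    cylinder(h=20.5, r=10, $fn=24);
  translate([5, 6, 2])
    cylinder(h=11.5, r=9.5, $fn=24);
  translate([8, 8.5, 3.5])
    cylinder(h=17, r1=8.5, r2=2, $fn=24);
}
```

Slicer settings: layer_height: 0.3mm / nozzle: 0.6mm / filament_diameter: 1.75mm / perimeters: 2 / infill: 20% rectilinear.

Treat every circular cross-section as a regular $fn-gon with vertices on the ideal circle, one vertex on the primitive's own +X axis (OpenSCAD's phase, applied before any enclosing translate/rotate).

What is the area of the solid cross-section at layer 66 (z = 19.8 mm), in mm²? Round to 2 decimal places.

314.82 mm²

At z = 19.8 mm: the cone does not reach this height (z outside [0, 6]); the cylinder at (7.5, -0.5): section is a regular 24-gon, circumradius r=10 (area = (24/2)·10.000²·sin(360°/24) = 310.58 mm²); the cylinder at (5, 6) is absent (z outside [2, 13.5]); the cone at (8, 8.5) contributes a regular 24-gon of circumradius 2.268 (interpolated between r1=8.5 and r2=2 at t=0.959) (area = (24/2)·2.268²·sin(360°/24) = 15.97 mm²); Merging all regions: the regions partially overlap — summed areas 326.55 mm² minus the doubly-counted overlap 11.74 mm² gives 314.82 mm² — area = 314.82 mm². Overall, the cross-section is a single solid region. Net area = 314.82 mm².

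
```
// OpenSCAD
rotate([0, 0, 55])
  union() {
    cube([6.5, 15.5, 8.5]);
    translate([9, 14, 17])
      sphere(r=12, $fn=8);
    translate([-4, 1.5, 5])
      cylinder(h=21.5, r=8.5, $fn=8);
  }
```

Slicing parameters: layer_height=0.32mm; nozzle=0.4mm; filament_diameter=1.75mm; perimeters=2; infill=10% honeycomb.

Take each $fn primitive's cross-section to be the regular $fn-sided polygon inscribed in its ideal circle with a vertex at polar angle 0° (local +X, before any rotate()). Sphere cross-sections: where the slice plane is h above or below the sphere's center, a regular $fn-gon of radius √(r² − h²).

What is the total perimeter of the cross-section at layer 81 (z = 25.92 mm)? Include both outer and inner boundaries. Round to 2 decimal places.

101.19 mm

At z = 25.92 mm: the cube is absent (z outside [0, 8.5]); the r=12 sphere at (9, 14) slices to a regular 8-gon of circumradius 8.027 (√(r²−h²) with h=8.92 from center) (perimeter = 2·8·8.027·sin(180°/8) = 49.15 mm); the r=8.5 cylinder at (-4, 1.5) gives a regular 8-gon of circumradius 8.5 (constant along its height) (perimeter = 2·8·8.500·sin(180°/8) = 52.04 mm); Merging all regions: the 2 present regions are separate (no shared area or edge), so areas and boundary lengths simply add and each stays a separate island — boundary = 101.19 mm; (rotated 55° about Z; rotation is an isometry so areas/perimeters/island counts are preserved). Overall, the cross-section has 2 separate islands. Total boundary length (outer) = 101.19 mm.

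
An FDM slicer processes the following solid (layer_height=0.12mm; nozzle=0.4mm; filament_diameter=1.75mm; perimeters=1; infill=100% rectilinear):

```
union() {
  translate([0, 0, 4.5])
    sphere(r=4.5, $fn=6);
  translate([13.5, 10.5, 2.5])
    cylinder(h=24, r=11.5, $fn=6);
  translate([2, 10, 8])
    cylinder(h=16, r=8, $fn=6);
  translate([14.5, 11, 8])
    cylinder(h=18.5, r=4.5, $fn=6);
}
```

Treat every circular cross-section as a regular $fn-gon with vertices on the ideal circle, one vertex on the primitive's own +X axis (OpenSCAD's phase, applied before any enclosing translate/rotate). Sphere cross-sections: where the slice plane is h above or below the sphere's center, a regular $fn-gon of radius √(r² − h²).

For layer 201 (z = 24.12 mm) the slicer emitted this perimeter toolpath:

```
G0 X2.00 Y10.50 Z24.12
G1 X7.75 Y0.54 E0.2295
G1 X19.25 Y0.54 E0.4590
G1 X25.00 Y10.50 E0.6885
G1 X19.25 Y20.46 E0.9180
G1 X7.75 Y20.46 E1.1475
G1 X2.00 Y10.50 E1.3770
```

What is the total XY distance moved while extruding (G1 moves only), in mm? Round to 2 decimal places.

69.00 mm

Sum the Euclidean lengths of each G1 segment: total = 69.00 mm.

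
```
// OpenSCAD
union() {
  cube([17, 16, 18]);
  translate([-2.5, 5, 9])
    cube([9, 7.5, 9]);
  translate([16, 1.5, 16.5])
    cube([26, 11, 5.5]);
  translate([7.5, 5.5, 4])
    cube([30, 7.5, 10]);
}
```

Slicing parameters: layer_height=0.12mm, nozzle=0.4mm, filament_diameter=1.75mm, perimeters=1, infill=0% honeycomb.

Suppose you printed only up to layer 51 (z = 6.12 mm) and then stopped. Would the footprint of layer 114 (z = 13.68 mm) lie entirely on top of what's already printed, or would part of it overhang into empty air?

part overhangs

Compare the two slices. At z = 6.12: the 17×16 cube contributes its full rectangle (area 272.00 mm²); the cube at (-2.5, 5) is absent (z outside [9, 18]); the cube at (16, 1.5) does not reach this height (z outside [16.5, 22]); the 30×7.5 cube at (7.5, 5.5) contributes its full rectangle (area 225.00 mm²); Taking the union: the regions partially overlap — summed areas 497.00 mm² minus the doubly-counted overlap 71.25 mm² gives 425.75 mm² — area = 425.75 mm². At z = 13.68: the cube is present — its section is the full 17×16 rectangle (area 272.00 mm²); the 9×7.5 cube at (-2.5, 5) contributes its full rectangle (area 67.50 mm²); the cube at (16, 1.5) is absent (z outside [16.5, 22]); the cube at (7.5, 5.5) is present — its section is the full 30×7.5 rectangle (area 225.00 mm²); Combining (union): the regions partially overlap — summed areas 564.50 mm² minus the doubly-counted overlap 120.00 mm² gives 444.50 mm² — area = 444.50 mm². Checking containment: at z = 13.68 the cross-section extends beyond the z = 6.12 cross-section by about 18.75 mm².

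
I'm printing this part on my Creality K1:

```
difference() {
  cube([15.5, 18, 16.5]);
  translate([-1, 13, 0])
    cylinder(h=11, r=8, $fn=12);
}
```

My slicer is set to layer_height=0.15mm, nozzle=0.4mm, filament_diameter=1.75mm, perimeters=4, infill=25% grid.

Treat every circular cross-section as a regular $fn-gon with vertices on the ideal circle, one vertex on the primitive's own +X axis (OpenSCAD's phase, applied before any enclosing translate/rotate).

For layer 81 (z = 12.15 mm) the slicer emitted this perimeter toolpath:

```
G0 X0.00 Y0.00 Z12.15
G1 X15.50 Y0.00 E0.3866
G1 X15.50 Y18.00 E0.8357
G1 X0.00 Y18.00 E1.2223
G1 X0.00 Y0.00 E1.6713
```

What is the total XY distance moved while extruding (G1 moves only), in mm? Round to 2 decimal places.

Sum the Euclidean lengths of each G1 segment: total = 67.00 mm.

67.00 mm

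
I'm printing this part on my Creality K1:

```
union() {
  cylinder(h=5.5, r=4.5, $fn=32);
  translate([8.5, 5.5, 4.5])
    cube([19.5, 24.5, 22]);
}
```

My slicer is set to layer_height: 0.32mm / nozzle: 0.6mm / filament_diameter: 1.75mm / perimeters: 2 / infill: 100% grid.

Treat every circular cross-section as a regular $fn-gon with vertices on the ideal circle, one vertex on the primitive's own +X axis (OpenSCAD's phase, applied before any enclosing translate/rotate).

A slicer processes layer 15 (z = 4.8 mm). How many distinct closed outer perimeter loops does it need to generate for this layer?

2

At z = 4.8 mm: the cylinder: section is a regular 32-gon, circumradius r=4.5; the cube at (8.5, 5.5) is present — its section is the full 19.5×24.5 rectangle; Merging all regions: the 2 present regions are separate (no shared area or edge), so areas and boundary lengths simply add and each stays a separate island — 2 connected regions. The result has 2 disconnected regions.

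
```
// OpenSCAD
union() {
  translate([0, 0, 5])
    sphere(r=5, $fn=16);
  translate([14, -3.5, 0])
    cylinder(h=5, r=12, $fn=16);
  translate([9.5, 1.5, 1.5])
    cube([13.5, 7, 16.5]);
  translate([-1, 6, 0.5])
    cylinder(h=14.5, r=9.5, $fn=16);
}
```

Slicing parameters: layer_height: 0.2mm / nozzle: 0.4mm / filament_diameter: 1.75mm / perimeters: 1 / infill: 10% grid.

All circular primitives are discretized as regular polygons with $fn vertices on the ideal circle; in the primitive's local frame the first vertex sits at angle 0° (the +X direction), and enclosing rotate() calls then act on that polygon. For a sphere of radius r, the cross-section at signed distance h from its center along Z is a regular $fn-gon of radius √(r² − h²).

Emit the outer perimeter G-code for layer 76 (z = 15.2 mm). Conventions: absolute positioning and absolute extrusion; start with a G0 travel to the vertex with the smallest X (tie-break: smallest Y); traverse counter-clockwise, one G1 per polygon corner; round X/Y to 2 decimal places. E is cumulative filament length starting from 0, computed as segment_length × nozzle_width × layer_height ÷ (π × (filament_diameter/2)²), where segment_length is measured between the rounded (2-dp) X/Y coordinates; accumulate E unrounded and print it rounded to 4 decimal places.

G0 X9.50 Y1.50 Z15.20
G1 X23.00 Y1.50 E0.4490
G1 X23.00 Y8.50 E0.6818
G1 X9.50 Y8.50 E1.1308
G1 X9.50 Y1.50 E1.3637

At z = 15.2 mm: the sphere is absent (|z−center|=10.200 > r=5); the cylinder at (14, -3.5) does not reach this height (z outside [0, 5]); the cube at (9.5, 1.5) is present — its section is the full 13.5×7 rectangle; the cylinder at (-1, 6) is absent (z outside [0.5, 15]); Merging all regions: only the 13.5×7 cube at (9.5, 1.5) is present, so the union is just that shape — 1 connected region. The outline is a single polygon with 4 vertices. Extrusion per mm of travel: 0.4 × 0.2 / (π × 0.875²) = 0.033260. Accumulating E over each segment gives final E = 1.3637.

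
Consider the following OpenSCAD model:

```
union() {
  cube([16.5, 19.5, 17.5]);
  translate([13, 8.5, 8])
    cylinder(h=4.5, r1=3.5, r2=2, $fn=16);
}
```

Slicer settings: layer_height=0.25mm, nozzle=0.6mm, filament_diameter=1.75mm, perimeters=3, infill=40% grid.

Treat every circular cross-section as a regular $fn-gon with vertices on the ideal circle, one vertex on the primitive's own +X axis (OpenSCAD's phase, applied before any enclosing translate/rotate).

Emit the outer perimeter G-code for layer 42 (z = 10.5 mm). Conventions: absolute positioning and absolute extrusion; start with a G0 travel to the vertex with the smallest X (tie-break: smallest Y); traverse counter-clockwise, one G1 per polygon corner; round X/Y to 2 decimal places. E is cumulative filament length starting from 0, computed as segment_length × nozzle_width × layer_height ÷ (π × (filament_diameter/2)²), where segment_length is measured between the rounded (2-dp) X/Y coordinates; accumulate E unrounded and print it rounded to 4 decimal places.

G0 X0.00 Y0.00 Z10.50
G1 X16.50 Y0.00 E1.0290
G1 X16.50 Y19.50 E2.2451
G1 X0.00 Y19.50 E3.2740
G1 X0.00 Y0.00 E4.4901

At z = 10.5 mm: the cube (footprint 16.5×19.5) is included at this height; the cone at (13, 8.5): at t=0.556 of its height the radius interpolates to r₁+(r₂−r₁)t = 2.667, giving a regular 16-gon of that circumradius; Merging all regions: the cone at (13, 8.5) lies entirely inside the 16.5×19.5 cube, so the union is just the 16.5×19.5 cube — 1 connected region. The outline is a single polygon with 4 vertices. Extrusion per mm of travel: 0.6 × 0.25 / (π × 0.875²) = 0.062363. Accumulating E over each segment gives final E = 4.4901.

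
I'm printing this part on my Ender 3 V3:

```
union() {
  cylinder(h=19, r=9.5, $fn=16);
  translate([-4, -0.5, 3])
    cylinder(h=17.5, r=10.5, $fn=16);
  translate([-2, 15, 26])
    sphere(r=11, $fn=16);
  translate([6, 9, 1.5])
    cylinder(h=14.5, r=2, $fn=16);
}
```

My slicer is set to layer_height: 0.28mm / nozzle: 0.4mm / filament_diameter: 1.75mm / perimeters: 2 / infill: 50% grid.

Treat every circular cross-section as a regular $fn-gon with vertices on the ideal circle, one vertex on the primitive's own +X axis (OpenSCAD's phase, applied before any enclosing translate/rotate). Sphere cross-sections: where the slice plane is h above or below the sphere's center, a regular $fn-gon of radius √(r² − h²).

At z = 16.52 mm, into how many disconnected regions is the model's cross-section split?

At z = 16.52 mm: the cylinder: section is a regular 16-gon, circumradius r=9.5; the cylinder at (-4, -0.5): section is a regular 16-gon, circumradius r=10.5; the r=11 sphere at (-2, 15) slices to a regular 16-gon of circumradius 5.579 (√(r²−h²) with h=9.48 from center); the cylinder at (6, 9) is absent (z outside [1.5, 16]); Taking the union: the regions partially overlap (shared area 225.88 mm²), so overlapping operands fuse into one piece — 1 connected region. The result has 1 disconnected region.

1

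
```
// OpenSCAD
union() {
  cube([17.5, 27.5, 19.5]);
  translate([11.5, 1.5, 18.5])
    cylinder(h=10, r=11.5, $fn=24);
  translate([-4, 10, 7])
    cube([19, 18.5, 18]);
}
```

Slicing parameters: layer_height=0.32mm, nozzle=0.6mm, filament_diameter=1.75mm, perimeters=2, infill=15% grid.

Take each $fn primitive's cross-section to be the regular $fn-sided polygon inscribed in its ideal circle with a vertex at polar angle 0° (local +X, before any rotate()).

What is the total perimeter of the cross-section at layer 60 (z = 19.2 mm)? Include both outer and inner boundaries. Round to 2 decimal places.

At z = 19.2 mm: the 17.5×27.5 cube contributes its full rectangle (perimeter 90.00 mm); the r=11.5 cylinder at (11.5, 1.5) gives a regular 24-gon of circumradius 11.5 (constant along its height) (perimeter = 2·24·11.500·sin(180°/24) = 72.05 mm); the cube at (-4, 10) (footprint 19×18.5) is included at this height (perimeter 75.00 mm); Taking the union: the regions partially overlap (shared area 456.62 mm²), so the edge portions inside another operand are dropped and the merged outline is re-measured after clipping — boundary = 117.64 mm. Overall, the cross-section is a single solid region. Total boundary length (outer) = 117.64 mm.

117.64 mm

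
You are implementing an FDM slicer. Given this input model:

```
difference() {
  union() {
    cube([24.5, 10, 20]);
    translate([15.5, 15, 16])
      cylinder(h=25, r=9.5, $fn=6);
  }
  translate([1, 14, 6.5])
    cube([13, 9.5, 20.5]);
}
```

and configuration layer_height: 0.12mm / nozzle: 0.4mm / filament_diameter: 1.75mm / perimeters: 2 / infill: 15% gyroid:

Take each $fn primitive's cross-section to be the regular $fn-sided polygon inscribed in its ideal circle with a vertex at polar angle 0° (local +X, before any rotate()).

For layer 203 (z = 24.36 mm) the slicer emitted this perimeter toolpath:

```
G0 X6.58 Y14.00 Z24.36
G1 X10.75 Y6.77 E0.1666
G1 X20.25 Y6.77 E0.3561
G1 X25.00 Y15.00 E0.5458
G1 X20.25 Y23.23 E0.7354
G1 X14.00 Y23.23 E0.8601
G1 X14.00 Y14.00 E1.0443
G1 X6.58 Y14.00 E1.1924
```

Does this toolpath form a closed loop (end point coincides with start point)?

Start point (G0): (6.58, 14.00). End point (last G1): the path returns to the start — closed.

yes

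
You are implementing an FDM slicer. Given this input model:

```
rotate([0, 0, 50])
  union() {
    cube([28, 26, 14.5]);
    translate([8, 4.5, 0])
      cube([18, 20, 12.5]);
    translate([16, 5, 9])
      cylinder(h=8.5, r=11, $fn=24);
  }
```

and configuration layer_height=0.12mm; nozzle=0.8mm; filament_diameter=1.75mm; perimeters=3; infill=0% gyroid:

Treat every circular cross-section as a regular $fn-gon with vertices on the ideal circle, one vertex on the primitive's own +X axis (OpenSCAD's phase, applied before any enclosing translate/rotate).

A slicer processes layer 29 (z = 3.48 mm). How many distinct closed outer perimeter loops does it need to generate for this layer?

At z = 3.48 mm: the cube is present — its section is the full 28×26 rectangle; the 18×20 cube at (8, 4.5) contributes its full rectangle; the cylinder at (16, 5) does not reach this height (z outside [9, 17.5]); Combining (union): the 18×20 cube at (8, 4.5) lies entirely inside the 28×26 cube, so the union is just the 28×26 cube — 1 connected region; (whole slice rotated 50° about Z — lengths, areas and connectivity unchanged). The result has 1 disconnected region.

1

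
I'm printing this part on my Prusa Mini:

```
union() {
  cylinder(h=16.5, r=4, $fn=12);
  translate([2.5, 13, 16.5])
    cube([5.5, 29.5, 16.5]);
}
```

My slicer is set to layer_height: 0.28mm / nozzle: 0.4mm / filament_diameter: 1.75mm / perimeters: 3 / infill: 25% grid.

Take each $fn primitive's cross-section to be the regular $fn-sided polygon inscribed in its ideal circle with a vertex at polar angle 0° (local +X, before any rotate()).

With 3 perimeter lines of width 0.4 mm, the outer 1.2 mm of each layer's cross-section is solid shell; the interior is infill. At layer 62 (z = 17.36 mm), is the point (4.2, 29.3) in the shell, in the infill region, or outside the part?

infill

At z = 17.36 mm: the cylinder does not reach this height (z outside [0, 16.5]); the cube at (2.5, 13) (footprint 5.5×29.5) is included at this height; Taking the union: only the 5.5×29.5 cube at (2.5, 13) is present, so the union is just that shape — 1 connected region. Overall, the cross-section is a single solid region. The nearest boundary edge runs (2.50, 42.50)→(2.50, 13.00); distance from the point to it = 1.70 mm. The point is inside the cross-section and 1.70 mm from the nearest boundary — more than the 1.2 mm shell width (3 × 0.4), so it's in the infill interior.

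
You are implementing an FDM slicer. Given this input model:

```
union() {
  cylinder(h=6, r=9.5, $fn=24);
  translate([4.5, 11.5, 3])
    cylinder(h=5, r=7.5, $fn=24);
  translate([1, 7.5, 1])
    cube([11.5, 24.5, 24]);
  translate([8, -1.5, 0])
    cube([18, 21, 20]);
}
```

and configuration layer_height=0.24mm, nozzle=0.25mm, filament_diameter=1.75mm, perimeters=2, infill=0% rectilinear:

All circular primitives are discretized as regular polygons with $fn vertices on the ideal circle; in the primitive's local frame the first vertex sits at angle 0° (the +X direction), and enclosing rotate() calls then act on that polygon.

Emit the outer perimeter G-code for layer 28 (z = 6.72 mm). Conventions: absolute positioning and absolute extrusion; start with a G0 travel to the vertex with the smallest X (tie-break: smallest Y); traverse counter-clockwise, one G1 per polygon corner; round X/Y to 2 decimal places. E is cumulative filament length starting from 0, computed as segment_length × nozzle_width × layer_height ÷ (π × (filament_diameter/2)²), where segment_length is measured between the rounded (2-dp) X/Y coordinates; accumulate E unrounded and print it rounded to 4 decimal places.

G0 X-3.00 Y11.50 Z6.72
G1 X-2.74 Y9.56 E0.0488
G1 X-2.00 Y7.75 E0.0976
G1 X-0.80 Y6.20 E0.1465
G1 X0.75 Y5.00 E0.1954
G1 X2.56 Y4.26 E0.2442
G1 X4.50 Y4.00 E0.2930
G1 X6.44 Y4.26 E0.3418
G1 X8.00 Y4.90 E0.3839
G1 X8.00 Y-1.50 E0.5435
G1 X26.00 Y-1.50 E0.9926
G1 X26.00 Y19.50 E1.5164
G1 X12.50 Y19.50 E1.8532
G1 X12.50 Y32.00 E2.1650
G1 X1.00 Y32.00 E2.4518
G1 X1.00 Y18.10 E2.7986
G1 X0.75 Y18.00 E2.8053
G1 X-0.80 Y16.80 E2.8542
G1 X-2.00 Y15.25 E2.9031
G1 X-2.74 Y13.44 E2.9519
G1 X-3.00 Y11.50 E3.0007

At z = 6.72 mm: the cylinder is absent (z outside [0, 6]); the r=7.5 cylinder at (4.5, 11.5) gives a regular 24-gon of circumradius 7.5 (constant along its height); the cube at (1, 7.5) is present — its section is the full 11.5×24.5 rectangle; the cube at (8, -1.5) (footprint 18×21) is included at this height; Combining (union): the regions partially overlap (shared area 169.35 mm²), so overlapping operands fuse into one piece — 1 connected region. The outline is a single polygon with 20 vertices. Extrusion per mm of travel: 0.25 × 0.24 / (π × 0.875²) = 0.024945. Accumulating E over each segment gives final E = 3.0007.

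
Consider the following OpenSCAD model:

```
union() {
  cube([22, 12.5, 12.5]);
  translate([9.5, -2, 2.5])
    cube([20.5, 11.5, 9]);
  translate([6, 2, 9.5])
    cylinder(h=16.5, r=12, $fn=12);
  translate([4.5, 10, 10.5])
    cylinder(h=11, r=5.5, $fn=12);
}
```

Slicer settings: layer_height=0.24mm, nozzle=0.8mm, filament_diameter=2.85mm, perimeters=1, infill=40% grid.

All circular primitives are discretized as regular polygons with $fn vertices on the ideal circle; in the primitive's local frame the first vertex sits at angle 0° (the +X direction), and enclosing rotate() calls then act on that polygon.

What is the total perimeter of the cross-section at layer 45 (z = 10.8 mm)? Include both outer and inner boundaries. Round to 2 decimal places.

At z = 10.8 mm: the 22×12.5 cube contributes its full rectangle (perimeter 69.00 mm); the 20.5×11.5 cube at (9.5, -2) contributes its full rectangle (perimeter 64.00 mm); the r=12 cylinder at (6, 2) contributes a regular 12-gon of circumradius 12 (perimeter = 2·12·12.000·sin(180°/12) = 74.54 mm); the r=5.5 cylinder at (4.5, 10) gives a regular 12-gon of circumradius 5.5 (constant along its height) (perimeter = 2·12·5.500·sin(180°/12) = 34.16 mm); Taking the union: the regions partially overlap (shared area 415.04 mm²), so the edge portions inside another operand are dropped and the merged outline is re-measured after clipping — boundary = 105.32 mm. Overall, the cross-section is a single solid region. Total boundary length (outer) = 105.32 mm.

105.32 mm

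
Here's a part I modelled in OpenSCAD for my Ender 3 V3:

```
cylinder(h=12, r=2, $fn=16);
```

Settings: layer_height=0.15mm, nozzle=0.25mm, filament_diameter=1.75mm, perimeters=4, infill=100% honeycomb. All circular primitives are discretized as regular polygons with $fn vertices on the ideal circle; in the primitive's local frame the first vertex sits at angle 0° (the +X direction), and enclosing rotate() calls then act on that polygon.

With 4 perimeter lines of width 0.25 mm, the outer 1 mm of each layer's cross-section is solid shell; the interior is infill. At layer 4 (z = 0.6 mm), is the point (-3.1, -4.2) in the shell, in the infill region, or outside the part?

outside

At z = 0.6 mm: the r=2 cylinder gives a regular 16-gon of circumradius 2 (constant along its height). Overall, the cross-section is a single solid region. The nearest boundary edge runs (-1.41, -1.41)→(-0.77, -1.85); distance from the point to it = 3.25 mm. The point is not inside any of the regions above, so it lies outside the cross-section (3.25 mm from the nearest boundary).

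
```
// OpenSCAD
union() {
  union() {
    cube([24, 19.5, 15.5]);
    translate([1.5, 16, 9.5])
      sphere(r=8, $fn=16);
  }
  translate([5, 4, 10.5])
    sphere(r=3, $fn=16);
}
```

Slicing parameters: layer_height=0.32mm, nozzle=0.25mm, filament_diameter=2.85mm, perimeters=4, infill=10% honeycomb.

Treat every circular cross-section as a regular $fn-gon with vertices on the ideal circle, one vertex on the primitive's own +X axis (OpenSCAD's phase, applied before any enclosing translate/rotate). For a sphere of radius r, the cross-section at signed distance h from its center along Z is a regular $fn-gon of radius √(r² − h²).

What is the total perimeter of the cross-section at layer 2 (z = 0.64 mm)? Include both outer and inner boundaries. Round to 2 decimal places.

87.00 mm

At z = 0.64 mm: the cube is present — its section is the full 24×19.5 rectangle (perimeter 87.00 mm); the sphere at (1.5, 16) is absent (|z−center|=8.860 > r=8); Combining (union): only the 24×19.5 cube is present, so the union is just that shape — boundary = 87.00 mm; the sphere at (5, 4) is not intersected at this z (|z−center|=9.860 > r=3); Taking the union: only the result so far is present, so the union is just that shape — boundary = 87.00 mm. Overall, the cross-section is a single solid region. Total boundary length (outer) = 87.00 mm.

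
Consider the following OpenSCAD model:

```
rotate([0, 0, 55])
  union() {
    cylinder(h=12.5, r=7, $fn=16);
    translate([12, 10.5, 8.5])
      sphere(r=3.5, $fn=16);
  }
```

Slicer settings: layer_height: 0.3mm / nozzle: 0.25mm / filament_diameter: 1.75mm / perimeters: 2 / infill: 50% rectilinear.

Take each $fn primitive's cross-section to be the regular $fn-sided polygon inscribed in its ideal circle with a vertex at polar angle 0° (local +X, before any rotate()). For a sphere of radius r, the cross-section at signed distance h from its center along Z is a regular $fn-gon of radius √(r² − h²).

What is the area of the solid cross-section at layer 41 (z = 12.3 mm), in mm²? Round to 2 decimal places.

150.01 mm²

At z = 12.3 mm: the r=7 cylinder contributes a regular 16-gon of circumradius 7 (area = (16/2)·7.000²·sin(360°/16) = 150.01 mm²); the sphere at (12, 10.5) is not intersected at this z (|z−center|=3.800 > r=3.5); Merging all regions: only the r=7 cylinder is present, so the union is just that shape — area = 150.01 mm²; (rotated 55° about Z; rotation is an isometry so areas/perimeters/island counts are preserved). Overall, the cross-section is a single solid region. Net area = 150.01 mm².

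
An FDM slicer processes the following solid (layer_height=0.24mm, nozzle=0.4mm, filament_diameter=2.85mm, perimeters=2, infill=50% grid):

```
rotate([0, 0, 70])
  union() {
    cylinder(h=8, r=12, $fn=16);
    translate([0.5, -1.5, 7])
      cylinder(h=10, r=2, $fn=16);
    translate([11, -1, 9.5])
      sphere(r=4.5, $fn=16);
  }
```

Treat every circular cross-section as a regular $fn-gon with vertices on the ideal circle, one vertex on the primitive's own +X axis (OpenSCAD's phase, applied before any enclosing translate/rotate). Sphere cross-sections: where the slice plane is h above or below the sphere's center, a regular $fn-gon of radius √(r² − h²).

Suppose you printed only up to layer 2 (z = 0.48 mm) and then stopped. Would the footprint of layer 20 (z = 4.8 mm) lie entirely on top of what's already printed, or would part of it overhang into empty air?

entirely on top

Compare the two slices. At z = 0.48: the r=12 cylinder contributes a regular 16-gon of circumradius 12 (area = (16/2)·12.000²·sin(360°/16) = 440.85 mm²); the cylinder at (0.5, -1.5) is absent (z outside [7, 17]); the sphere at (11, -1) is absent (|z−center|=9.020 > r=4.5); Taking the union: only the r=12 cylinder is present, so the union is just that shape — area = 440.85 mm²; (whole slice rotated 70° about Z — lengths, areas and connectivity unchanged). At z = 4.8: the r=12 cylinder contributes a regular 16-gon of circumradius 12 (area = (16/2)·12.000²·sin(360°/16) = 440.85 mm²); the cylinder at (0.5, -1.5) does not reach this height (z outside [7, 17]); the sphere at (11, -1) is not intersected at this z (|z−center|=4.700 > r=4.5); Merging all regions: only the r=12 cylinder is present, so the union is just that shape — area = 440.85 mm²; (rotated 70° about Z; rotation is an isometry so areas/perimeters/island counts are preserved). Checking containment: the cross-section at z = 4.8 is a subset of the cross-section at z = 0.48.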